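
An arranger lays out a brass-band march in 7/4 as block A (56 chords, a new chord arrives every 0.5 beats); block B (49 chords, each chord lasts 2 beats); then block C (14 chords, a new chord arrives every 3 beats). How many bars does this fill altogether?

24 bars

A: 56 × 0.5 = 28 beats = 4 bars.
B: 49 × 2 = 98 beats = 14 bars.
C: 14 × 3 = 42 beats = 6 bars.
Total: 4 + 14 + 6 = 24 bars.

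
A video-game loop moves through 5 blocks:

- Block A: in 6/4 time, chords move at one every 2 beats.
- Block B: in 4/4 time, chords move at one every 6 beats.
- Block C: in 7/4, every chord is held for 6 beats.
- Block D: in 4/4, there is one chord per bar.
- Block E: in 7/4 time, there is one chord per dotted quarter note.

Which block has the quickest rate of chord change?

Block E

A: each chord is 2 beats in 6/4, so 3 per bar.
B: each chord is 6 beats in 4/4, so 2/3 per bar.
C: each chord is 6 beats in 7/4, so 7/6 per bar.
D: each chord is 4 beats in 4/4, so 1 per bar.
E: each chord is 1.5 beats in 7/4, so 14/3 per bar.
Fastest is E at 14/3 chords/bar.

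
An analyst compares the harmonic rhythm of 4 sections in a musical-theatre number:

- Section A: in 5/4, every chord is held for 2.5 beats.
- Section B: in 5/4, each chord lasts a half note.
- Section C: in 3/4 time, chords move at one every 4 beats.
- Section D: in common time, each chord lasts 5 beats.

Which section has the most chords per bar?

A: 5/2.5 = 2 chords/bar.
B: 5/2 = 2.5 chords/bar.
C: 3/4 = 0.75 chords/bar.
D: 4/5 = 0.8 chords/bar.
Fastest is B at 2.5 chords/bar.

Section B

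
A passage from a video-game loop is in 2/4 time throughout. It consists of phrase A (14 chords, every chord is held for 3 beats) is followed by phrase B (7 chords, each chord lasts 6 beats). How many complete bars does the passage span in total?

A: 14 × 3 = 42 beats = 21 bars.
B: 7 × 6 = 42 beats = 21 bars.
Total: 21 + 21 = 42 bars.

42 bars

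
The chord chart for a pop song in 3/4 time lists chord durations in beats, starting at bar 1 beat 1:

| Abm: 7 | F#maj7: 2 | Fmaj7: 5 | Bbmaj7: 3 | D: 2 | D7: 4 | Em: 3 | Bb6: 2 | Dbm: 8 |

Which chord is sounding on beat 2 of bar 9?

Beat 2 of bar 9 is beat (9−1)×3 + 2 = 26 overall.
Running totals: Abm ends at 7, F#maj7 ends at 9, Fmaj7 ends at 14, Bbmaj7 ends at 17, D ends at 19, D7 ends at 23, Em ends at 26.
Beat 26 falls within Em.

Em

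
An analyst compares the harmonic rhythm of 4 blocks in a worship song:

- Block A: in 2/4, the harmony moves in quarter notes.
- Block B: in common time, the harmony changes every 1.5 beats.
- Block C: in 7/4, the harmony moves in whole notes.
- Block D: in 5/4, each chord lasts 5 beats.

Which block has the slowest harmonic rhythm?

A: 2/1 = 2 chords/bar.
B: 4/1.5 = 8/3 chords/bar.
C: 7/4 = 1.75 chords/bar.
D: 5/5 = 1 chord/bar.
Slowest is D at 1 chords/bar.

Block D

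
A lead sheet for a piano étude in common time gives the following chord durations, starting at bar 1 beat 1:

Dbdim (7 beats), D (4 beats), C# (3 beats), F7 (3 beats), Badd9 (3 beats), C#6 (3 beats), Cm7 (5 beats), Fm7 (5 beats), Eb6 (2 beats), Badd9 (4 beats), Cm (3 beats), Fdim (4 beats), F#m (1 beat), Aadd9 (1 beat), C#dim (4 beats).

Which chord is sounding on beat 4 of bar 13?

C#dim

Beat 4 of bar 13 is beat (13−1)×4 + 4 = 52 overall.
Running totals: Dbdim ends at 7, D ends at 11, C# ends at 14, F7 ends at 17, Badd9 ends at 20, C#6 ends at 23, Cm7 ends at 28, Fm7 ends at 33, Eb6 ends at 35, Badd9 ends at 39, Cm ends at 42, Fdim ends at 46, F#m ends at 47, Aadd9 ends at 48, C#dim ends at 52.
Beat 52 falls within C#dim.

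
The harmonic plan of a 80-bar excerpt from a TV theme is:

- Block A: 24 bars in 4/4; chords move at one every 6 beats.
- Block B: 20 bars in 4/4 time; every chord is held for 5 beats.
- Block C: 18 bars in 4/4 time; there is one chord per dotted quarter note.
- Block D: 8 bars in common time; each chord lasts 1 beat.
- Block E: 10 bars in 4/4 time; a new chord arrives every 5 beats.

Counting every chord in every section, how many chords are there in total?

120 chords

A: 24 bars × 4 beats = 96 beats; 6 beats/chord → 16 chords.
B: 20 bars × 4 beats = 80 beats; 5 beats/chord → 16 chords.
C: 18 bars × 4 beats = 72 beats; 1.5 beats/chord → 48 chords.
D: 8 bars × 4 beats = 32 beats; 1 beat/chord → 32 chords.
E: 10 bars × 4 beats = 40 beats; 5 beats/chord → 8 chords.
Total: 16 + 16 + 48 + 32 + 8 = 120.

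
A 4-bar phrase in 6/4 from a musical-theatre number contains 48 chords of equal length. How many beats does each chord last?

4 bars × 6 beats/bar = 24 beats total.
24 beats ÷ 48 chords = 0.5 beats per chord.
(That is an eighth note.)

0.5 beats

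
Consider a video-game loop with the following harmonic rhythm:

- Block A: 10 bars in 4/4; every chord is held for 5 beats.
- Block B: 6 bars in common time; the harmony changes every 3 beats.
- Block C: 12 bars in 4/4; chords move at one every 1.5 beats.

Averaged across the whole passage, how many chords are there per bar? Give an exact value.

A: 10 × 4 = 40 beats ÷ 5 = 8 chords.
B: 6 × 4 = 24 beats ÷ 3 = 8 chords.
C: 12 × 4 = 48 beats ÷ 1.5 = 32 chords.
Overall: 48 chords over 28 bars → 48/28 = 12/7 chords per bar.

12/7 chords per bar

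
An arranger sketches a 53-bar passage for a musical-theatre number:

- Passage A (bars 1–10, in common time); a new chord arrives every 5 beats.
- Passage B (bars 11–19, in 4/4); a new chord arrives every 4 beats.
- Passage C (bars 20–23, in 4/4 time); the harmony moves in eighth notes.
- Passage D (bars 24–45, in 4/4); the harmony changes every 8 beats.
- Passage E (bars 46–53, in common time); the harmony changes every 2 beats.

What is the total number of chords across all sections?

76 chords

A: 10 bars × 4 beats = 40 beats; 5 beats/chord → 8 chords.
B: 9 bars × 4 beats = 36 beats; 4 beats/chord → 9 chords.
C: 4 bars × 4 beats = 16 beats; 0.5 beats/chord → 32 chords.
D: 22 bars × 4 beats = 88 beats; 8 beats/chord → 11 chords.
E: 8 bars × 4 beats = 32 beats; 2 beats/chord → 16 chords.
Total: 8 + 9 + 32 + 11 + 16 = 76.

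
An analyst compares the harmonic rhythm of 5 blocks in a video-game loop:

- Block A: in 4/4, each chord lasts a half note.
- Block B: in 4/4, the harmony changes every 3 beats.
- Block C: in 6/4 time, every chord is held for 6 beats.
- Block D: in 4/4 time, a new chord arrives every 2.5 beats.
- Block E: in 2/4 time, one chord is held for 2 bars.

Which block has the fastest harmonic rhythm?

Block A

A: each chord is 2 beats in 4/4, so 2 per bar.
B: each chord is 3 beats in 4/4, so 4/3 per bar.
C: each chord is 6 beats in 6/4, so 1 per bar.
D: each chord is 2.5 beats in 4/4, so 1.6 per bar.
E: each chord is 4 beats in 2/4, so 0.5 per bar.
Fastest is A at 2 chords/bar.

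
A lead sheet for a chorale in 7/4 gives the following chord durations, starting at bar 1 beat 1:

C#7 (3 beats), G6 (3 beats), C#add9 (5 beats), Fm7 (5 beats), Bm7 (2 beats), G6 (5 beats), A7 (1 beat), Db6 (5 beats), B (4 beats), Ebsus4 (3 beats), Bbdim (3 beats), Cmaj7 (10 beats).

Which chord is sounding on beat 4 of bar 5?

B

Beat 4 of bar 5 is beat (5−1)×7 + 4 = 32 overall.
Running totals: C#7 ends at 3, G6 ends at 6, C#add9 ends at 11, Fm7 ends at 16, Bm7 ends at 18, G6 ends at 23, A7 ends at 24, Db6 ends at 29, B ends at 33.
Beat 32 falls within B.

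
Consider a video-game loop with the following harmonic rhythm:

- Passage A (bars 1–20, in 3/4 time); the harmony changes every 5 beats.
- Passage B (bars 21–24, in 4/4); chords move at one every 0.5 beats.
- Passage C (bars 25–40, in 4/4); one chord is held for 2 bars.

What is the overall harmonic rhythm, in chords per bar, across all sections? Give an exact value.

1.3 chords per bar

A: 20 bars of 3 beats is 60 beats; at 5 beats each that's 12 chords.
B: 4 bars of 4 beats is 16 beats; at 0.5 beats each that's 32 chords.
C: 16 bars of 4 beats is 64 beats; at 8 beats each that's 8 chords.
Overall: 52 chords over 40 bars → 52/40 = 1.3 chords per bar.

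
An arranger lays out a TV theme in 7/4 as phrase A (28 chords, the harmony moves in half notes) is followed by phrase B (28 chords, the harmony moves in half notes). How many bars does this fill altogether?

16 bars

A: 28 × 2 = 56 beats = 8 bars.
B: 28 × 2 = 56 beats = 8 bars.
Total: 8 + 8 = 16 bars.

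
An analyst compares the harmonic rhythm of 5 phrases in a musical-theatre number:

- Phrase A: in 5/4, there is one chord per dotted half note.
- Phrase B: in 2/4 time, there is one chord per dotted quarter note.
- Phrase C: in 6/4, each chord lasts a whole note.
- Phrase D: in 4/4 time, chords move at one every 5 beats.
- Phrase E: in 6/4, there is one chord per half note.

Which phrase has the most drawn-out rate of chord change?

A: 5/3 = 5/3 chords/bar.
B: 2/1.5 = 4/3 chords/bar.
C: 6/4 = 1.5 chords/bar.
D: 4/5 = 0.8 chords/bar.
E: 6/2 = 3 chords/bar.
Slowest is D at 0.8 chords/bar.

Phrase D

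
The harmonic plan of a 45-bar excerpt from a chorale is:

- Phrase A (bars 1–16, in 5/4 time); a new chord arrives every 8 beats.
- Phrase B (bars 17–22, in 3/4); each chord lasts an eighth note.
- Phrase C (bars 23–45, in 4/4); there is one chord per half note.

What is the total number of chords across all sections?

A has 80 beats and chords last 8 each, so 10 chords.
B has 18 beats and chords last 0.5 each, so 36 chords.
C has 92 beats and chords last 2 each, so 46 chords.
Total: 10 + 36 + 46 = 92.

92 chords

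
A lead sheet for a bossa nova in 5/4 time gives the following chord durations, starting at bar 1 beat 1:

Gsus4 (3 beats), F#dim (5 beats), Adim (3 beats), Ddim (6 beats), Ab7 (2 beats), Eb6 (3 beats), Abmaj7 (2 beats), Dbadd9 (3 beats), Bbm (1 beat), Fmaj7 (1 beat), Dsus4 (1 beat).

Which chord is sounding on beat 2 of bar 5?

Eb6

Beat 2 of bar 5 is beat (5−1)×5 + 2 = 22 overall.
Running totals: Gsus4 ends at 3, F#dim ends at 8, Adim ends at 11, Ddim ends at 17, Ab7 ends at 19, Eb6 ends at 22.
Beat 22 falls within Eb6.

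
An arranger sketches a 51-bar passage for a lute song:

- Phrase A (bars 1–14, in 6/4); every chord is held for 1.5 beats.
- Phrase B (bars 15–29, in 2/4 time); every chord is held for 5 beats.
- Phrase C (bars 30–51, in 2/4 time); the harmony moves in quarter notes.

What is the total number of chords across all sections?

106 chords

A: 14 bars × 6 beats = 84 beats; 1.5 beats/chord → 56 chords.
B: 15 bars × 2 beats = 30 beats; 5 beats/chord → 6 chords.
C: 22 bars × 2 beats = 44 beats; 1 beat/chord → 44 chords.
Total: 56 + 6 + 44 = 106.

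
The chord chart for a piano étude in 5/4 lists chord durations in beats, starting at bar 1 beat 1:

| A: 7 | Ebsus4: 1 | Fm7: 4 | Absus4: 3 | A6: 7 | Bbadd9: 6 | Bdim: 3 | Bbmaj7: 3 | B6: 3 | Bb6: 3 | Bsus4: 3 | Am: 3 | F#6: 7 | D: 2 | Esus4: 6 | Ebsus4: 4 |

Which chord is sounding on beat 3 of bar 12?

Esus4

Beat 3 of bar 12 is beat (12−1)×5 + 3 = 58 overall.
Running totals: A ends at 7, Ebsus4 ends at 8, Fm7 ends at 12, Absus4 ends at 15, A6 ends at 22, Bbadd9 ends at 28, Bdim ends at 31, Bbmaj7 ends at 34, B6 ends at 37, Bb6 ends at 40, Bsus4 ends at 43, Am ends at 46, F#6 ends at 53, D ends at 55, Esus4 ends at 61.
Beat 58 falls within Esus4.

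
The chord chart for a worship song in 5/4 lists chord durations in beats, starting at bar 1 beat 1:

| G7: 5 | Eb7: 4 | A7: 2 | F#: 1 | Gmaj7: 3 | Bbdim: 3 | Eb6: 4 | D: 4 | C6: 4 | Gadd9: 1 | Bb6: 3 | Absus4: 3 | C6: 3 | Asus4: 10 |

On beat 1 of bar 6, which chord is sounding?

Beat 1 of bar 6 is beat (6−1)×5 + 1 = 26 overall.
Running totals: G7 ends at 5, Eb7 ends at 9, A7 ends at 11, F# ends at 12, Gmaj7 ends at 15, Bbdim ends at 18, Eb6 ends at 22, D ends at 26.
Beat 26 falls within D.

D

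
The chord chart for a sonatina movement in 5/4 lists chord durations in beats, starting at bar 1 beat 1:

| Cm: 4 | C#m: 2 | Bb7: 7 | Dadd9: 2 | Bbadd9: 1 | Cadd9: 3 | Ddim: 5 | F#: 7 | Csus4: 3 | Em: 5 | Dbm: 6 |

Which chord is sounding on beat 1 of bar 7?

F#

Beat 1 of bar 7 is beat (7−1)×5 + 1 = 31 overall.
Running totals: Cm ends at 4, C#m ends at 6, Bb7 ends at 13, Dadd9 ends at 15, Bbadd9 ends at 16, Cadd9 ends at 19, Ddim ends at 24, F# ends at 31.
Beat 31 falls within F#.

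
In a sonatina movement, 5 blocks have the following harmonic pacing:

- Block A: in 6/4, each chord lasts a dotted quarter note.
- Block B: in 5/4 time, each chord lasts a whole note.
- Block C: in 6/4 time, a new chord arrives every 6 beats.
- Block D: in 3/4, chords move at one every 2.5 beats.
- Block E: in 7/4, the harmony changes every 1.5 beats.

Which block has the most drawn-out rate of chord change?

Block C

A: each chord is 1.5 beats in 6/4, so 4 per bar.
B: each chord is 4 beats in 5/4, so 1.25 per bar.
C: each chord is 6 beats in 6/4, so 1 per bar.
D: each chord is 2.5 beats in 3/4, so 1.2 per bar.
E: each chord is 1.5 beats in 7/4, so 14/3 per bar.
Slowest is C at 1 chords/bar.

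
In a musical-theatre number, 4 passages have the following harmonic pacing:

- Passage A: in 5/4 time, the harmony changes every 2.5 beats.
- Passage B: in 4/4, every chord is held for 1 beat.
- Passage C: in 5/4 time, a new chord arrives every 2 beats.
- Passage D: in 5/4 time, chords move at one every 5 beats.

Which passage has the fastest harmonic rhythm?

A: 5/2.5 = 2 chords/bar.
B: 4/1 = 4 chords/bar.
C: 5/2 = 2.5 chords/bar.
D: 5/5 = 1 chord/bar.
Fastest is B at 4 chords/bar.

Passage B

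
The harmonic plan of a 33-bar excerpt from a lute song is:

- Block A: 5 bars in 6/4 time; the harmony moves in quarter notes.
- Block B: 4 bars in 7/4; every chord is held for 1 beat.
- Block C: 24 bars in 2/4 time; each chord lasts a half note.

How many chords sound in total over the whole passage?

82 chords

A: 5 bars × 6 beats = 30 beats; 1 beat/chord → 30 chords.
B: 4 bars × 7 beats = 28 beats; 1 beat/chord → 28 chords.
C: 24 bars × 2 beats = 48 beats; 2 beats/chord → 24 chords.
Total: 30 + 28 + 24 = 82.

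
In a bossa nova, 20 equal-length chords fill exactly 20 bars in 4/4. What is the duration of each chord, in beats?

4 beats

20 bars × 4 beats/bar = 80 beats total.
80 beats ÷ 20 chords = 4 beats per chord.
(That is a whole note.)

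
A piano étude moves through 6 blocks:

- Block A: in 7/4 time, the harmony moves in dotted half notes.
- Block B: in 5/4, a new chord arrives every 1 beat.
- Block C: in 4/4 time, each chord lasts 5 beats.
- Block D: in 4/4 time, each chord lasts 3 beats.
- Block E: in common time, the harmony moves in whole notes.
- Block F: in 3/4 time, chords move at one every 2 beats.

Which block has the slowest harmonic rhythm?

A: each chord is 3 beats in 7/4, so 7/3 per bar.
B: each chord is 1 beat in 5/4, so 5 per bar.
C: each chord is 5 beats in 4/4, so 0.8 per bar.
D: each chord is 3 beats in 4/4, so 4/3 per bar.
E: each chord is 4 beats in 4/4, so 1 per bar.
F: each chord is 2 beats in 3/4, so 1.5 per bar.
Slowest is C at 0.8 chords/bar.

Block C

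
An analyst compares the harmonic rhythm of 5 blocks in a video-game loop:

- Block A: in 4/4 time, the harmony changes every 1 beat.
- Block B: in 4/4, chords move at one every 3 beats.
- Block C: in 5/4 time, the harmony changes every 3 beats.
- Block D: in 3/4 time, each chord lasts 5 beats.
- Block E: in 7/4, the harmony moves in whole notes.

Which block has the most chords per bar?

A: 4/1 = 4 chords/bar.
B: 4/3 = 4/3 chords/bar.
C: 5/3 = 5/3 chords/bar.
D: 3/5 = 0.6 chords/bar.
E: 7/4 = 1.75 chords/bar.
Fastest is A at 4 chords/bar.

Block A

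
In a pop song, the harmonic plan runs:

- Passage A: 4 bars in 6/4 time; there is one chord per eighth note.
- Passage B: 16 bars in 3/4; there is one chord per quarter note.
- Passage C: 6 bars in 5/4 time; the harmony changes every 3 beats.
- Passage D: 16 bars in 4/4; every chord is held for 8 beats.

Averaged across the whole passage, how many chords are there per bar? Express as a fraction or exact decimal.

19/7 chords per bar

A: 4 bars of 6 beats is 24 beats; at 0.5 beats each that's 48 chords.
B: 16 bars of 3 beats is 48 beats; at 1 beat each that's 48 chords.
C: 6 bars of 5 beats is 30 beats; at 3 beats each that's 10 chords.
D: 16 bars of 4 beats is 64 beats; at 8 beats each that's 8 chords.
Overall: 114 chords over 42 bars → 114/42 = 19/7 chords per bar.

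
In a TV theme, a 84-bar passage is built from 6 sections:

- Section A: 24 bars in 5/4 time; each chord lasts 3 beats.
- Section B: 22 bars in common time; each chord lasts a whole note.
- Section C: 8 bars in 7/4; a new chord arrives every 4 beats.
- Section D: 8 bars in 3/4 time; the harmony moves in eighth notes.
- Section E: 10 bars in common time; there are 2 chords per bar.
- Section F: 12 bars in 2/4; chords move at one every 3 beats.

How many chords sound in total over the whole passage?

152 chords

A: 24·5 = 120 beats, 120/3 = 40 chords.
B: 22·4 = 88 beats, 88/4 = 22 chords.
C: 8·7 = 56 beats, 56/4 = 14 chords.
D: 8·3 = 24 beats, 24/0.5 = 48 chords.
E: 10·4 = 40 beats, 40/2 = 20 chords.
F: 12·2 = 24 beats, 24/3 = 8 chords.
Total: 40 + 22 + 14 + 48 + 20 + 8 = 152.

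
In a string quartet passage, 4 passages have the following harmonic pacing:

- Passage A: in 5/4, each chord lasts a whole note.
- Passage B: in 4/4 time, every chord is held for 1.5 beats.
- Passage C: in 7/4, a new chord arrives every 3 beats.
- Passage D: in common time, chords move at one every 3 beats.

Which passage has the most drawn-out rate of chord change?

A: 5 beats/bar ÷ 4 beats/chord = 1.25 chords/bar.
B: 4 beats/bar ÷ 1.5 beats/chord = 8/3 chords/bar.
C: 7 beats/bar ÷ 3 beats/chord = 7/3 chords/bar.
D: 4 beats/bar ÷ 3 beats/chord = 4/3 chords/bar.
Slowest is A at 1.25 chords/bar.

Passage A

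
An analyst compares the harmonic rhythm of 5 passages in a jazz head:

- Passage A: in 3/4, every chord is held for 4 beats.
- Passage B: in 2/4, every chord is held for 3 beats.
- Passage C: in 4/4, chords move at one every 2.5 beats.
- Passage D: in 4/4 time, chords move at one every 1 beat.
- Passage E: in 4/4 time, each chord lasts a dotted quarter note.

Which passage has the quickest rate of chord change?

A: each chord is 4 beats in 3/4, so 0.75 per bar.
B: each chord is 3 beats in 2/4, so 2/3 per bar.
C: each chord is 2.5 beats in 4/4, so 1.6 per bar.
D: each chord is 1 beat in 4/4, so 4 per bar.
E: each chord is 1.5 beats in 4/4, so 8/3 per bar.
Fastest is D at 4 chords/bar.

Passage D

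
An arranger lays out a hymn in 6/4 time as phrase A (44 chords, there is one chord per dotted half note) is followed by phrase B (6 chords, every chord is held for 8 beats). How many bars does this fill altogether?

30 bars

A: 44 × 3 = 132 beats = 22 bars.
B: 6 × 8 = 48 beats = 8 bars.
Total: 22 + 8 = 30 bars.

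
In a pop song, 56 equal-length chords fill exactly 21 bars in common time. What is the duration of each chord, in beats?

1.5 beats

21 bars × 4 beats/bar = 84 beats total.
84 beats ÷ 56 chords = 1.5 beats per chord.
(That is a dotted quarter note.)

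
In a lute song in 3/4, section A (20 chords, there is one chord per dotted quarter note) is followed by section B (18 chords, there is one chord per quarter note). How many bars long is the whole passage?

16 bars

A: 20 × 1.5 = 30 beats = 10 bars.
B: 18 × 1 = 18 beats = 6 bars.
Total: 10 + 6 = 16 bars.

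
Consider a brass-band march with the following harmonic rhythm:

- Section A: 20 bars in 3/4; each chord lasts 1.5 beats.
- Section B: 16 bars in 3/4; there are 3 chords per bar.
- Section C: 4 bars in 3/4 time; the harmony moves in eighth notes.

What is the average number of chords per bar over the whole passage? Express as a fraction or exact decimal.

A: 20 bars of 3 beats is 60 beats; at 1.5 beats each that's 40 chords.
B: 16 bars of 3 beats is 48 beats; at 1 beat each that's 48 chords.
C: 4 bars of 3 beats is 12 beats; at 0.5 beats each that's 24 chords.
Overall: 112 chords over 40 bars → 112/40 = 2.8 chords per bar.

2.8 chords per bar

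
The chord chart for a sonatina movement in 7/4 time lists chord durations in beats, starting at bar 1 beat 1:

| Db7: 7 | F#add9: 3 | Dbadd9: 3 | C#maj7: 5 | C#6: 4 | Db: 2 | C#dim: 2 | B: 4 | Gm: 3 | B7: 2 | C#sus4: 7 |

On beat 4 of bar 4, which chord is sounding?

C#dim

Beat 4 of bar 4 is beat (4−1)×7 + 4 = 25 overall.
Running totals: Db7 ends at 7, F#add9 ends at 10, Dbadd9 ends at 13, C#maj7 ends at 18, C#6 ends at 22, Db ends at 24, C#dim ends at 26.
Beat 25 falls within C#dim.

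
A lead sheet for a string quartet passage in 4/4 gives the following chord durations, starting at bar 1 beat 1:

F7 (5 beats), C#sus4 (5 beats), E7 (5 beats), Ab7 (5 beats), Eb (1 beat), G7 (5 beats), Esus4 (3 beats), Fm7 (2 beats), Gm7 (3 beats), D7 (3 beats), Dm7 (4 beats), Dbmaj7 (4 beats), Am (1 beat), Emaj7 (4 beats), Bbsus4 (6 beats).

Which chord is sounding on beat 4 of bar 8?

Beat 4 of bar 8 is beat (8−1)×4 + 4 = 32 overall.
Running totals: F7 ends at 5, C#sus4 ends at 10, E7 ends at 15, Ab7 ends at 20, Eb ends at 21, G7 ends at 26, Esus4 ends at 29, Fm7 ends at 31, Gm7 ends at 34.
Beat 32 falls within Gm7.

Gm7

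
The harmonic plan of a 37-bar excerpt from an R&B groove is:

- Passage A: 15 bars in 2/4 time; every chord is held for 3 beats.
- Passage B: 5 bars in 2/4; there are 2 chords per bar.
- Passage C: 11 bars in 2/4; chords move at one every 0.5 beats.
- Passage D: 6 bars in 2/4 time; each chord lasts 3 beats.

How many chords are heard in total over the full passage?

A: 15 bars × 2 beats = 30 beats; 3 beats/chord → 10 chords.
B: 5 bars × 2 beats = 10 beats; 1 beat/chord → 10 chords.
C: 11 bars × 2 beats = 22 beats; 0.5 beats/chord → 44 chords.
D: 6 bars × 2 beats = 12 beats; 3 beats/chord → 4 chords.
Total: 10 + 10 + 44 + 4 = 68.

68 chords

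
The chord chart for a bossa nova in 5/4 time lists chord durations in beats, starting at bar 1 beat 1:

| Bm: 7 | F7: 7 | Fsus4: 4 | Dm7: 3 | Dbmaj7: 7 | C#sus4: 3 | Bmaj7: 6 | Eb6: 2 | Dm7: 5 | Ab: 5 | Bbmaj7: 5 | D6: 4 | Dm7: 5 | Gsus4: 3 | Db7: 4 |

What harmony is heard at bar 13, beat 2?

Beat 2 of bar 13 is beat (13−1)×5 + 2 = 62 overall.
Running totals: Bm ends at 7, F7 ends at 14, Fsus4 ends at 18, Dm7 ends at 21, Dbmaj7 ends at 28, C#sus4 ends at 31, Bmaj7 ends at 37, Eb6 ends at 39, Dm7 ends at 44, Ab ends at 49, Bbmaj7 ends at 54, D6 ends at 58, Dm7 ends at 63.
Beat 62 falls within Dm7.

Dm7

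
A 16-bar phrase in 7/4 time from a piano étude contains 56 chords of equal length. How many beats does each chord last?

16 bars × 7 beats/bar = 112 beats total.
112 beats ÷ 56 chords = 2 beats per chord.
(That is a half note.)

2 beats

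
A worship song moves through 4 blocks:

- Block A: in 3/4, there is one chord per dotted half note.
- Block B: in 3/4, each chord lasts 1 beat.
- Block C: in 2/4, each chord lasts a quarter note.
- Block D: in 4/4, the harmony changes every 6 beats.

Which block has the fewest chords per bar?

Block D

A: each chord is 3 beats in 3/4, so 1 per bar.
B: each chord is 1 beat in 3/4, so 3 per bar.
C: each chord is 1 beat in 2/4, so 2 per bar.
D: each chord is 6 beats in 4/4, so 2/3 per bar.
Slowest is D at 2/3 chords/bar.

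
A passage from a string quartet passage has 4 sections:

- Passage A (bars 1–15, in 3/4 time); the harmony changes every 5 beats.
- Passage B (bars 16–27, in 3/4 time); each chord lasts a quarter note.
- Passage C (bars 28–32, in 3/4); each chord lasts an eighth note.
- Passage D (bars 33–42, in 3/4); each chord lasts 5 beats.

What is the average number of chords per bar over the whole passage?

27/14 chords per bar

A: 15 × 3 = 45 beats ÷ 5 = 9 chords.
B: 12 × 3 = 36 beats ÷ 1 = 36 chords.
C: 5 × 3 = 15 beats ÷ 0.5 = 30 chords.
D: 10 × 3 = 30 beats ÷ 5 = 6 chords.
Overall: 81 chords over 42 bars → 81/42 = 27/14 chords per bar.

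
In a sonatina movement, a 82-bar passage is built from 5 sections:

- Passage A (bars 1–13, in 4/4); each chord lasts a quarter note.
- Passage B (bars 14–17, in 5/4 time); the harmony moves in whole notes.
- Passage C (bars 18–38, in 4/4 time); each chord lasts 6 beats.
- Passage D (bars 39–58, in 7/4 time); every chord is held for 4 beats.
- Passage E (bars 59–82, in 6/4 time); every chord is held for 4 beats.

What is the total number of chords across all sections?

A has 52 beats and chords last 1 each, so 52 chords.
B has 20 beats and chords last 4 each, so 5 chords.
C has 84 beats and chords last 6 each, so 14 chords.
D has 140 beats and chords last 4 each, so 35 chords.
E has 144 beats and chords last 4 each, so 36 chords.
Total: 52 + 5 + 14 + 35 + 36 = 142.

142 chords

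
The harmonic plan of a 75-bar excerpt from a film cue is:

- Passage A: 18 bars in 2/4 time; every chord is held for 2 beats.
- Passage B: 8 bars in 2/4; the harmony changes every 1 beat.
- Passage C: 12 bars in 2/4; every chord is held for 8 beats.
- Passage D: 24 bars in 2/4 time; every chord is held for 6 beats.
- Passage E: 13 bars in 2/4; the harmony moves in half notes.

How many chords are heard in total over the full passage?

58 chords

A: 18 bars × 2 beats = 36 beats; 2 beats/chord → 18 chords.
B: 8 bars × 2 beats = 16 beats; 1 beat/chord → 16 chords.
C: 12 bars × 2 beats = 24 beats; 8 beats/chord → 3 chords.
D: 24 bars × 2 beats = 48 beats; 6 beats/chord → 8 chords.
E: 13 bars × 2 beats = 26 beats; 2 beats/chord → 13 chords.
Total: 18 + 16 + 3 + 8 + 13 = 58.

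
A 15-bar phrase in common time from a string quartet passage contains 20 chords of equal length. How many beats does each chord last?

15 bars × 4 beats/bar = 60 beats total.
60 beats ÷ 20 chords = 3 beats per chord.
(That is a dotted half note.)

3 beats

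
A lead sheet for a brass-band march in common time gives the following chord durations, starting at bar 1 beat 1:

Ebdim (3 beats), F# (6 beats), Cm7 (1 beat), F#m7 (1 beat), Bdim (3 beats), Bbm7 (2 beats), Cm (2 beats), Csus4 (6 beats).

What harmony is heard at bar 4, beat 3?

Bbm7

Beat 3 of bar 4 is beat (4−1)×4 + 3 = 15 overall.
Running totals: Ebdim ends at 3, F# ends at 9, Cm7 ends at 10, F#m7 ends at 11, Bdim ends at 14, Bbm7 ends at 16.
Beat 15 falls within Bbm7.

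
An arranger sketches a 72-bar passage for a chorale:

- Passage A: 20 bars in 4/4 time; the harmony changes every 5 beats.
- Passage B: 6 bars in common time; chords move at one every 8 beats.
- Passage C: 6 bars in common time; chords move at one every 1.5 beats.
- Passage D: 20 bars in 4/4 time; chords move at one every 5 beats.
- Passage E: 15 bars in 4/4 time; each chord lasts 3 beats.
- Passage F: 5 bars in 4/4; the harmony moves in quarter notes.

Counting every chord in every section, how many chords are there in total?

91 chords

A has 80 beats and chords last 5 each, so 16 chords.
B has 24 beats and chords last 8 each, so 3 chords.
C has 24 beats and chords last 1.5 each, so 16 chords.
D has 80 beats and chords last 5 each, so 16 chords.
E has 60 beats and chords last 3 each, so 20 chords.
F has 20 beats and chords last 1 each, so 20 chords.
Total: 16 + 3 + 16 + 16 + 20 + 20 = 91.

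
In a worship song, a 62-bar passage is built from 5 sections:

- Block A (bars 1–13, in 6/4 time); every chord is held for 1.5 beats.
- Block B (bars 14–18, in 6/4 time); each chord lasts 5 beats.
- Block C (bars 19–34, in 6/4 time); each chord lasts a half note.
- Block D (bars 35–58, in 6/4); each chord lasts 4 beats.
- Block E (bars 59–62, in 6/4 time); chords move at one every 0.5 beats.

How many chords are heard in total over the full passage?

190 chords

A has 78 beats and chords last 1.5 each, so 52 chords.
B has 30 beats and chords last 5 each, so 6 chords.
C has 96 beats and chords last 2 each, so 48 chords.
D has 144 beats and chords last 4 each, so 36 chords.
E has 24 beats and chords last 0.5 each, so 48 chords.
Total: 52 + 6 + 48 + 36 + 48 = 190.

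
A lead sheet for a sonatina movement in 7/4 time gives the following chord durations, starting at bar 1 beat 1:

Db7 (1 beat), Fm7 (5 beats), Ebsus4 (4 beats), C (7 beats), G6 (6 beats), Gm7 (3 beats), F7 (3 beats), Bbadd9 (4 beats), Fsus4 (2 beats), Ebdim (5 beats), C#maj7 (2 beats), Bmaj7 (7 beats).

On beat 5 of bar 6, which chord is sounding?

Beat 5 of bar 6 is beat (6−1)×7 + 5 = 40 overall.
Running totals: Db7 ends at 1, Fm7 ends at 6, Ebsus4 ends at 10, C ends at 17, G6 ends at 23, Gm7 ends at 26, F7 ends at 29, Bbadd9 ends at 33, Fsus4 ends at 35, Ebdim ends at 40.
Beat 40 falls within Ebdim.

Ebdim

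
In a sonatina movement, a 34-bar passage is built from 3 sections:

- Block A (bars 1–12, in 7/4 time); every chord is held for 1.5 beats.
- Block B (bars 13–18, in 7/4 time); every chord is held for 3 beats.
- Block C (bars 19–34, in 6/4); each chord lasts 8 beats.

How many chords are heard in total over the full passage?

82 chords

A: 12·7 = 84 beats, 84/1.5 = 56 chords.
B: 6·7 = 42 beats, 42/3 = 14 chords.
C: 16·6 = 96 beats, 96/8 = 12 chords.
Total: 56 + 14 + 12 = 82.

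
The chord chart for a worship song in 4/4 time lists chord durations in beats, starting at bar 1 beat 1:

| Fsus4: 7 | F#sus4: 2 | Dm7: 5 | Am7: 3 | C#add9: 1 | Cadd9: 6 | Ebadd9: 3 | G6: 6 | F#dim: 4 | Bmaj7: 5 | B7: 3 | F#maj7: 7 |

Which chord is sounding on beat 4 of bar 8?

Beat 4 of bar 8 is beat (8−1)×4 + 4 = 32 overall.
Running totals: Fsus4 ends at 7, F#sus4 ends at 9, Dm7 ends at 14, Am7 ends at 17, C#add9 ends at 18, Cadd9 ends at 24, Ebadd9 ends at 27, G6 ends at 33.
Beat 32 falls within G6.

G6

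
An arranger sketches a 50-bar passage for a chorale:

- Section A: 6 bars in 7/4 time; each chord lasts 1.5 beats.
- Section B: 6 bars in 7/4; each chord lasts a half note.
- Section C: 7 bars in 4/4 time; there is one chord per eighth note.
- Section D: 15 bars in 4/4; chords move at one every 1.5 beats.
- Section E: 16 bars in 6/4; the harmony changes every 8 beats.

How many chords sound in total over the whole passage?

157 chords

A: 6 bars × 7 beats = 42 beats; 1.5 beats/chord → 28 chords.
B: 6 bars × 7 beats = 42 beats; 2 beats/chord → 21 chords.
C: 7 bars × 4 beats = 28 beats; 0.5 beats/chord → 56 chords.
D: 15 bars × 4 beats = 60 beats; 1.5 beats/chord → 40 chords.
E: 16 bars × 6 beats = 96 beats; 8 beats/chord → 12 chords.
Total: 28 + 21 + 56 + 40 + 12 = 157.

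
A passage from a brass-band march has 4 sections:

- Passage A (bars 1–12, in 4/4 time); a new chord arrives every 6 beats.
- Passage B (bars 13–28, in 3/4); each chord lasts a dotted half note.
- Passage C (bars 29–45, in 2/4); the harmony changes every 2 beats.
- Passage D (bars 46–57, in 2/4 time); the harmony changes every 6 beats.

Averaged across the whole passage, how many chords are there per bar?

15/19 chords per bar

A: 12 × 4 = 48 beats ÷ 6 = 8 chords.
B: 16 × 3 = 48 beats ÷ 3 = 16 chords.
C: 17 × 2 = 34 beats ÷ 2 = 17 chords.
D: 12 × 2 = 24 beats ÷ 6 = 4 chords.
Overall: 45 chords over 57 bars → 45/57 = 15/19 chords per bar.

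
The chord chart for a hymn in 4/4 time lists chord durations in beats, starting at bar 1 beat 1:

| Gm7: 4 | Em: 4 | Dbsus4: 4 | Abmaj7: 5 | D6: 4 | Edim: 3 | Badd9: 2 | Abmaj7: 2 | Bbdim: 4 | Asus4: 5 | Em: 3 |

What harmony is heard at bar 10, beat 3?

Em

Beat 3 of bar 10 is beat (10−1)×4 + 3 = 39 overall.
Running totals: Gm7 ends at 4, Em ends at 8, Dbsus4 ends at 12, Abmaj7 ends at 17, D6 ends at 21, Edim ends at 24, Badd9 ends at 26, Abmaj7 ends at 28, Bbdim ends at 32, Asus4 ends at 37, Em ends at 40.
Beat 39 falls within Em.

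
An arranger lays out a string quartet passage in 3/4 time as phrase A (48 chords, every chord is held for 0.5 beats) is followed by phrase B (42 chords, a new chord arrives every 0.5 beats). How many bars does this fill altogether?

15 bars

A: 48 × 0.5 = 24 beats = 8 bars.
B: 42 × 0.5 = 21 beats = 7 bars.
Total: 8 + 7 = 15 bars.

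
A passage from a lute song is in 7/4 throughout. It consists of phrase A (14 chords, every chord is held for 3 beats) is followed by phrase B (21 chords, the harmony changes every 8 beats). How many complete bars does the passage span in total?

30 bars

A: 14 × 3 = 42 beats = 6 bars.
B: 21 × 8 = 168 beats = 24 bars.
Total: 6 + 24 = 30 bars.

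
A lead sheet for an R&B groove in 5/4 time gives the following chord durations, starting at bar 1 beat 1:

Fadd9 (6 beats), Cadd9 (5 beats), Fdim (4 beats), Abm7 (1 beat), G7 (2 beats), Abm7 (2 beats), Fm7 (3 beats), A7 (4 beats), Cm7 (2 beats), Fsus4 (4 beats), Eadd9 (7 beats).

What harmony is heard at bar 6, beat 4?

Beat 4 of bar 6 is beat (6−1)×5 + 4 = 29 overall.
Running totals: Fadd9 ends at 6, Cadd9 ends at 11, Fdim ends at 15, Abm7 ends at 16, G7 ends at 18, Abm7 ends at 20, Fm7 ends at 23, A7 ends at 27, Cm7 ends at 29.
Beat 29 falls within Cm7.

Cm7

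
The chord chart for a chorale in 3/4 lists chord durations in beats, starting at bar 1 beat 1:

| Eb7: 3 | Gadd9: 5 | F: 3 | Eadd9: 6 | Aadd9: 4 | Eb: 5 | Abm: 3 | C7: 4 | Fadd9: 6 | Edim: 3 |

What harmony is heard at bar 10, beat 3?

Beat 3 of bar 10 is beat (10−1)×3 + 3 = 30 overall.
Running totals: Eb7 ends at 3, Gadd9 ends at 8, F ends at 11, Eadd9 ends at 17, Aadd9 ends at 21, Eb ends at 26, Abm ends at 29, C7 ends at 33.
Beat 30 falls within C7.

C7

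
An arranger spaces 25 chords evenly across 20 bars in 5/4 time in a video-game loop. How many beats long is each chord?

4 beats

20 bars × 5 beats/bar = 100 beats total.
100 beats ÷ 25 chords = 4 beats per chord.
(That is a whole note.)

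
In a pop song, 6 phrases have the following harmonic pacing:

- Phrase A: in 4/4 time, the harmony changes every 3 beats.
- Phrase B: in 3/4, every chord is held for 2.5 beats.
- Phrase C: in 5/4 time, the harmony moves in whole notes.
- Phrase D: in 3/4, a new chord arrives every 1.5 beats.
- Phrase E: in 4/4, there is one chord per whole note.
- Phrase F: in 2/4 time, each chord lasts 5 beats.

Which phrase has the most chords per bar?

Phrase D

A: each chord is 3 beats in 4/4, so 4/3 per bar.
B: each chord is 2.5 beats in 3/4, so 1.2 per bar.
C: each chord is 4 beats in 5/4, so 1.25 per bar.
D: each chord is 1.5 beats in 3/4, so 2 per bar.
E: each chord is 4 beats in 4/4, so 1 per bar.
F: each chord is 5 beats in 2/4, so 0.4 per bar.
Fastest is D at 2 chords/bar.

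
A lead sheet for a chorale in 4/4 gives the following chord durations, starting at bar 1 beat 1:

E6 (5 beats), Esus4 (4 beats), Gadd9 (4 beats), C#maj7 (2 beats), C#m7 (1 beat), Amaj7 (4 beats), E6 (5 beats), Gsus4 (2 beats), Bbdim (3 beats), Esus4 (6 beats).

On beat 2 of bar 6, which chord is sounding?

Beat 2 of bar 6 is beat (6−1)×4 + 2 = 22 overall.
Running totals: E6 ends at 5, Esus4 ends at 9, Gadd9 ends at 13, C#maj7 ends at 15, C#m7 ends at 16, Amaj7 ends at 20, E6 ends at 25.
Beat 22 falls within E6.

E6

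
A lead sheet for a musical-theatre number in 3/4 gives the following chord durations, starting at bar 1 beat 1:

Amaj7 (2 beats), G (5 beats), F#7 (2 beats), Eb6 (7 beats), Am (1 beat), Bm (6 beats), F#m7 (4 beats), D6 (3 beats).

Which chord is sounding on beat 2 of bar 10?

Beat 2 of bar 10 is beat (10−1)×3 + 2 = 29 overall.
Running totals: Amaj7 ends at 2, G ends at 7, F#7 ends at 9, Eb6 ends at 16, Am ends at 17, Bm ends at 23, F#m7 ends at 27, D6 ends at 30.
Beat 29 falls within D6.

D6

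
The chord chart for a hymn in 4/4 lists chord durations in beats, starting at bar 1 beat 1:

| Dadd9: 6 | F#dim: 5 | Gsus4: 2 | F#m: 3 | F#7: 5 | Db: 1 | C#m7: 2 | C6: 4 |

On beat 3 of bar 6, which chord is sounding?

Beat 3 of bar 6 is beat (6−1)×4 + 3 = 23 overall.
Running totals: Dadd9 ends at 6, F#dim ends at 11, Gsus4 ends at 13, F#m ends at 16, F#7 ends at 21, Db ends at 22, C#m7 ends at 24.
Beat 23 falls within C#m7.

C#m7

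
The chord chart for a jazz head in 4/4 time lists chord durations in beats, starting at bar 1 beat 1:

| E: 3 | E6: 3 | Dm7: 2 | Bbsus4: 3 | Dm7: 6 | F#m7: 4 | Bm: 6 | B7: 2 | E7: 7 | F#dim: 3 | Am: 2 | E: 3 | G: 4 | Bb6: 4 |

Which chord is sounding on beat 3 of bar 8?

E7

Beat 3 of bar 8 is beat (8−1)×4 + 3 = 31 overall.
Running totals: E ends at 3, E6 ends at 6, Dm7 ends at 8, Bbsus4 ends at 11, Dm7 ends at 17, F#m7 ends at 21, Bm ends at 27, B7 ends at 29, E7 ends at 36.
Beat 31 falls within E7.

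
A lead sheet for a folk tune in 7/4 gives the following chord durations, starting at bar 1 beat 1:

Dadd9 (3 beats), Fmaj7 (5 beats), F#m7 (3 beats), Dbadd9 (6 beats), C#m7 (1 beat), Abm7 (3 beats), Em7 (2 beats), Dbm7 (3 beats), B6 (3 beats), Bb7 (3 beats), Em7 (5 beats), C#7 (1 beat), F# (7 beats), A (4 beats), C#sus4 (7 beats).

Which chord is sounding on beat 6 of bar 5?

Em7

Beat 6 of bar 5 is beat (5−1)×7 + 6 = 34 overall.
Running totals: Dadd9 ends at 3, Fmaj7 ends at 8, F#m7 ends at 11, Dbadd9 ends at 17, C#m7 ends at 18, Abm7 ends at 21, Em7 ends at 23, Dbm7 ends at 26, B6 ends at 29, Bb7 ends at 32, Em7 ends at 37.
Beat 34 falls within Em7.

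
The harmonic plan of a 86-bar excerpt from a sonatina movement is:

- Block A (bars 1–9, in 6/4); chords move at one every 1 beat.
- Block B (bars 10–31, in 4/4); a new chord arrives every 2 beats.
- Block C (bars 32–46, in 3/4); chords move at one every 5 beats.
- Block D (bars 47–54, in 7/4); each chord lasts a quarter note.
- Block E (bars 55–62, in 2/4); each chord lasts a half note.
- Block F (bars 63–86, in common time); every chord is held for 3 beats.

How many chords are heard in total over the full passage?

203 chords

A: 9·6 = 54 beats, 54/1 = 54 chords.
B: 22·4 = 88 beats, 88/2 = 44 chords.
C: 15·3 = 45 beats, 45/5 = 9 chords.
D: 8·7 = 56 beats, 56/1 = 56 chords.
E: 8·2 = 16 beats, 16/2 = 8 chords.
F: 24·4 = 96 beats, 96/3 = 32 chords.
Total: 54 + 44 + 9 + 56 + 8 + 32 = 203.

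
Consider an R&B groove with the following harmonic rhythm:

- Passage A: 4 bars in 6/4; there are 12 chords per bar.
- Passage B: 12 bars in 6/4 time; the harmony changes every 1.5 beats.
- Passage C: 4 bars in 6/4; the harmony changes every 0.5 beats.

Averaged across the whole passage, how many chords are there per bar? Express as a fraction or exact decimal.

7.2 chords per bar

A: 4 × 6 = 24 beats ÷ 0.5 = 48 chords.
B: 12 × 6 = 72 beats ÷ 1.5 = 48 chords.
C: 4 × 6 = 24 beats ÷ 0.5 = 48 chords.
Overall: 144 chords over 20 bars → 144/20 = 7.2 chords per bar.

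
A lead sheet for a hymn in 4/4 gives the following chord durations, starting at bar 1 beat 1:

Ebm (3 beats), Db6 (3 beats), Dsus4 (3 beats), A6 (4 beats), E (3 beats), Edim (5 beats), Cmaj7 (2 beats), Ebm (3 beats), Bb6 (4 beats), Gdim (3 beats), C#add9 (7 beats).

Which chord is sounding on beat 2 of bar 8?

Bb6

Beat 2 of bar 8 is beat (8−1)×4 + 2 = 30 overall.
Running totals: Ebm ends at 3, Db6 ends at 6, Dsus4 ends at 9, A6 ends at 13, E ends at 16, Edim ends at 21, Cmaj7 ends at 23, Ebm ends at 26, Bb6 ends at 30.
Beat 30 falls within Bb6.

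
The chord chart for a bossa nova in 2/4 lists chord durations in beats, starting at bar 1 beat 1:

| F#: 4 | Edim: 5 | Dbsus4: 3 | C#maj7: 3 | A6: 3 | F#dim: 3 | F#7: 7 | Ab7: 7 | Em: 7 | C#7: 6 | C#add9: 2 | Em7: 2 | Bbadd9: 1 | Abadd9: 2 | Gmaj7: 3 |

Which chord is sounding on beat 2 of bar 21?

Em

Beat 2 of bar 21 is beat (21−1)×2 + 2 = 42 overall.
Running totals: F# ends at 4, Edim ends at 9, Dbsus4 ends at 12, C#maj7 ends at 15, A6 ends at 18, F#dim ends at 21, F#7 ends at 28, Ab7 ends at 35, Em ends at 42.
Beat 42 falls within Em.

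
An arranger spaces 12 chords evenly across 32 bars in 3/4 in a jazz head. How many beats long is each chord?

8 beats

32 bars × 3 beats/bar = 96 beats total.
96 beats ÷ 12 chords = 8 beats per chord.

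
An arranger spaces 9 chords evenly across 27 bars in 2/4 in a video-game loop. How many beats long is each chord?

6 beats

27 bars × 2 beats/bar = 54 beats total.
54 beats ÷ 9 chords = 6 beats per chord.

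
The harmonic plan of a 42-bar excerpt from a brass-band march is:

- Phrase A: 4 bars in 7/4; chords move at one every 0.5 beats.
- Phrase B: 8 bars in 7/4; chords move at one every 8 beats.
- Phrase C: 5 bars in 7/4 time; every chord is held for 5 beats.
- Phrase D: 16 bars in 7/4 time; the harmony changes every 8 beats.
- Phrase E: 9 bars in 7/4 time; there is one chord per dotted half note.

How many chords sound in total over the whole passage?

105 chords

A: 4 bars × 7 beats = 28 beats; 0.5 beats/chord → 56 chords.
B: 8 bars × 7 beats = 56 beats; 8 beats/chord → 7 chords.
C: 5 bars × 7 beats = 35 beats; 5 beats/chord → 7 chords.
D: 16 bars × 7 beats = 112 beats; 8 beats/chord → 14 chords.
E: 9 bars × 7 beats = 63 beats; 3 beats/chord → 21 chords.
Total: 56 + 7 + 7 + 14 + 21 = 105.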